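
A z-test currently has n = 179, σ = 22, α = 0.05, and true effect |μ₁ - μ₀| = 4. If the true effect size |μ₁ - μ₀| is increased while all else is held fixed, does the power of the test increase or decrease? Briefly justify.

Power increases: a larger true effect increases the non-centrality λ = |μ₁ - μ₀|/(σ/√n).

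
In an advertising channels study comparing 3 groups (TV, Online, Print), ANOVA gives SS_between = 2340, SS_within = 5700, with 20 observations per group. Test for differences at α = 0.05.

df_between = 2, df_within = 57. F = MS_between/MS_within = 1170.0/100.0 = 11.7. F_crit ≈ 3.159. Reject H₀. At least one mean differs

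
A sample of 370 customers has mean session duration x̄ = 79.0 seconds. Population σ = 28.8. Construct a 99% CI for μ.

CI = x̄ ± z*(σ/√n) = 79.0 ± 2.576(28.8/√370) = 79.0 ± 3.86 = (75.14, 82.86)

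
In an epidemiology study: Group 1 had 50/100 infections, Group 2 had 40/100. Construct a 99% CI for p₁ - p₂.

p̂₁ = 0.5, p̂₂ = 0.4. Difference = 0.1. CI = (-0.08, 0.28)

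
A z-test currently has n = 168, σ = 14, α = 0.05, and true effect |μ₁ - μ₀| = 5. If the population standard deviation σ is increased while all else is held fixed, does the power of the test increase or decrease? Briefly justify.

Power decreases: a larger σ inflates the standard error σ/√n, pulling the sampling distribution under H₁ back toward the critical value.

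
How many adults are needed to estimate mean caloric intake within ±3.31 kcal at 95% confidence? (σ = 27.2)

n = (z*σ/E)² = (1.96×27.2/3.31)² = 259.4 → n = 260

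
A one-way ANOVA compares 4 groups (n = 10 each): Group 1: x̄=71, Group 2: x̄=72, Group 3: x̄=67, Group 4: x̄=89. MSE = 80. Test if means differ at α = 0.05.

Grand mean = 74.75. SS_between = 2847.5, MS_between = 949.17. F = 11.865, F_crit ≈ 2.866. Reject H₀.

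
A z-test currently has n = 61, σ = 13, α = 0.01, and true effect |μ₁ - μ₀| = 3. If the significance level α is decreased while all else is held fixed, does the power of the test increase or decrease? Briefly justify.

Power decreases: a smaller α raises the critical value, so less of the H₁ sampling distribution falls in the rejection region.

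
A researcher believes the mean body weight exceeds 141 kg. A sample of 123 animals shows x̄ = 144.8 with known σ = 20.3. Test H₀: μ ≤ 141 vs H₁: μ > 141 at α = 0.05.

z = 2.076. Critical value: 1.645. Reject H₀.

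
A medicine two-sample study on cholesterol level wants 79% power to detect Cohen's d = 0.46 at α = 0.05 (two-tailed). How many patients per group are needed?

z_{α/2} = 1.96, z_β = Φ⁻¹(0.79) = 0.806. For small effect (d = 0.46): n per group = 2(z_{α/2} + z_β)²/d² = 2(1.96 + 0.806)²/0.46² = 72.3 → 73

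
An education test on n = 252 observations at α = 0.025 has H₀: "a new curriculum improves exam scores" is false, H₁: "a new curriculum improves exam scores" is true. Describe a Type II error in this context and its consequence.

Type II error: failing to reject H₀ when it is false — concluding that a new curriculum improves exam scores is not supported when in fact it is. Consequence: keeping the old curriculum when the new one would have helped students.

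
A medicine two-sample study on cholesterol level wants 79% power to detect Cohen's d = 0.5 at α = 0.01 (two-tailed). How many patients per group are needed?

z_{α/2} = 2.576, z_β = Φ⁻¹(0.79) = 0.806. For medium effect (d = 0.5): n per group = 2(z_{α/2} + z_β)²/d² = 2(2.576 + 0.806)²/0.5² = 91.5 → 92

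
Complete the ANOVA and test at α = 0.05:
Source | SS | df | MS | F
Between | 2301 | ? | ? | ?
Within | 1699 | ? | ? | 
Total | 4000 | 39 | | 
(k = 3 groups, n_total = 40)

df_between = 2, df_within = 37. MS_between = 1150.5, MS_within = 45.92. F = 25.055, F_crit ≈ 3.252. Reject H₀.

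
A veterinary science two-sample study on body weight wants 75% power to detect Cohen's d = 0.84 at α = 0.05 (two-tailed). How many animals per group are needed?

z_{α/2} = 1.96, z_β = Φ⁻¹(0.75) = 0.674. For large effect (d = 0.84): n per group = 2(z_{α/2} + z_β)²/d² = 2(1.96 + 0.674)²/0.84² = 19.7 → 20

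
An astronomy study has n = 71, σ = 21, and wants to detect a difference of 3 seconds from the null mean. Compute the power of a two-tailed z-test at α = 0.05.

SE = σ/√n = 21/√71 = 2.492. Non-centrality λ = d/SE = 3/2.492 = 1.204. Power ≈ Φ(λ - z_{α/2}) = Φ(1.204 - 1.96) = Φ(-0.756) = 0.225.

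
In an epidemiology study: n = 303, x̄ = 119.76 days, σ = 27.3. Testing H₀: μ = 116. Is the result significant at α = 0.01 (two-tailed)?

z = (119.76 - 116)/(27.3/√303) = 2.397. Since |z| ≤ 2.576, not significant at α = 0.01.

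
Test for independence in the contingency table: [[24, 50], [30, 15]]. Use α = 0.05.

χ² = 13.231. df = 1, critical = 3.841. Reject H₀. Variables are dependent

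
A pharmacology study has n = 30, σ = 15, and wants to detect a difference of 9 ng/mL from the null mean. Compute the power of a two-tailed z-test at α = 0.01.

SE = σ/√n = 15/√30 = 2.739. Non-centrality λ = d/SE = 9/2.739 = 3.286. Power ≈ Φ(λ - z_{α/2}) = Φ(3.286 - 2.576) = Φ(0.71) = 0.761.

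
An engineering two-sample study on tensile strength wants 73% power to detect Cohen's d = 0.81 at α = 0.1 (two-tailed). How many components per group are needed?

z_{α/2} = 1.645, z_β = Φ⁻¹(0.73) = 0.613. For large effect (d = 0.81): n per group = 2(z_{α/2} + z_β)²/d² = 2(1.645 + 0.613)²/0.81² = 15.5 → 16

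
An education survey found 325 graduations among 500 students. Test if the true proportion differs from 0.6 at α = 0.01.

p̂ = 0.65, p₀ = 0.6. z = (p̂ - p₀)/√(p₀(1-p₀)/n) = 2.282. Critical: ±2.576. Fail to reject H₀.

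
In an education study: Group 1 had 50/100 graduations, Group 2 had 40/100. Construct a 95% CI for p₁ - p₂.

p̂₁ = 0.5, p̂₂ = 0.4. Difference = 0.1. CI = (-0.037, 0.237)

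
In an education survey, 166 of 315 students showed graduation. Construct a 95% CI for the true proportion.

p̂ = 0.527. CI = p̂ ± z*√(p̂(1-p̂)/n) = (0.472, 0.582)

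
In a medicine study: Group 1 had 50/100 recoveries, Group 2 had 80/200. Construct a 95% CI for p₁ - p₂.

p̂₁ = 0.5, p̂₂ = 0.4. Difference = 0.1. CI = (-0.019, 0.219)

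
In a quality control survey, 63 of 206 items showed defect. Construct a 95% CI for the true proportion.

p̂ = 0.306. CI = p̂ ± z*√(p̂(1-p̂)/n) = (0.243, 0.369)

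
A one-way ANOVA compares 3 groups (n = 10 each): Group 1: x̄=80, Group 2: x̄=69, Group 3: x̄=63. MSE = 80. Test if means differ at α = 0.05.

Grand mean = 70.67. SS_between = 1486.67, MS_between = 743.33. F = 9.292, F_crit ≈ 3.354. Reject H₀.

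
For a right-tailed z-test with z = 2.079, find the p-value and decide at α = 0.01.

p = P(Z > 2.079) = 1 - Φ(2.079) ≈ 0.0188. Since p ≥ 0.01, fail to reject H₀ (not significant) at α = 0.01.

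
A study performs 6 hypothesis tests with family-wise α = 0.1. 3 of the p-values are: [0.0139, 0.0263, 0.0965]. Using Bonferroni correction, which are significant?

Bonferroni α = 0.1/6 = 0.01667. Significant p-values: [0.0139]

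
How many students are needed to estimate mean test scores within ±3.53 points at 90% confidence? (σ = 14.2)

n = (z*σ/E)² = (1.645×14.2/3.53)² = 43.8 → n = 44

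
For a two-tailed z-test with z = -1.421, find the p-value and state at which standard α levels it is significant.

p = 2·P(Z > |-1.421|) = 2·(1 - Φ(1.421)) ≈ 0.1553. Not significant at any standard level.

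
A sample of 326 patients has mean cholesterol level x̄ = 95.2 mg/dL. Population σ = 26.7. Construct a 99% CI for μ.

CI = x̄ ± z*(σ/√n) = 95.2 ± 2.576(26.7/√326) = 95.2 ± 3.81 = (91.39, 99.01)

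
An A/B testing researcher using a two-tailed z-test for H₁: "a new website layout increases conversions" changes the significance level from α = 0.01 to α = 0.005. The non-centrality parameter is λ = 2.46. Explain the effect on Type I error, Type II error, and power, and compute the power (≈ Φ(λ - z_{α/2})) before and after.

Decreasing α from 0.01 to 0.005:
• Type I error rate decreases (α is the Type I rate by definition).
• Critical value moves from z_{α/2} = 2.576 to 2.807, so power = Φ(λ - z_{α/2}) goes from Φ(2.46 - 2.576) = 0.454 to Φ(2.46 - 2.807) = 0.364.
• Type II error rate β = 1 - power therefore increases (0.546 → 0.636).
Appropriate when false positives are costly — here, rolling out a layout that doesn't actually help — wasted engineering effort.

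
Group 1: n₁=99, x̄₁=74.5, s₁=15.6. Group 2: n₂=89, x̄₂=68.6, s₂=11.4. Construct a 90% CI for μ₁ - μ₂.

Difference = 5.9. SE = √(15.6²/99 + 11.4²/89) = 1.979. CI = (2.64, 9.16)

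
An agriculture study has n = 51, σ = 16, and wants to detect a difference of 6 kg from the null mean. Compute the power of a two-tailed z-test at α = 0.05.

SE = σ/√n = 16/√51 = 2.24. Non-centrality λ = d/SE = 6/2.24 = 2.678. Power ≈ Φ(λ - z_{α/2}) = Φ(2.678 - 1.96) = Φ(0.718) = 0.764.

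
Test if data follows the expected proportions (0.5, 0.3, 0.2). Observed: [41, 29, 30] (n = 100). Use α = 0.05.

Expected: [50.0, 30.0, 20.0]. χ² = 6.653. df = 2, critical = 5.991. Reject H₀.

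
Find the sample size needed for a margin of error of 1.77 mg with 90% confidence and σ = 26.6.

n = (z*σ/E)² = (1.645×26.6/1.77)² = 611.2 → n = 612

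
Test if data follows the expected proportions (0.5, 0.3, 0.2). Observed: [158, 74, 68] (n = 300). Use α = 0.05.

Expected: [150.0, 90.0, 60.0]. χ² = 4.338. df = 2, critical = 5.991. Fail to reject H₀.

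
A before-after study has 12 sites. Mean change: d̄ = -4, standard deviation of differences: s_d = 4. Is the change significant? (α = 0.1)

t = d̄/(s_d/√n) = -4/(4/√12) = -3.464. df = 11, critical t = ±1.796. Reject H₀.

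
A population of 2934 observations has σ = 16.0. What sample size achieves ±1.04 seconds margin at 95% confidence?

Without FPC: n₀ = (1.96×16.0/1.04)² = 909.254. With FPC: n = n₀N/(n₀+N-1) = 694.3 → n = 695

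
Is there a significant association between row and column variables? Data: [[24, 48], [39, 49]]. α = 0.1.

χ² = 2.002. df = 1, critical = 2.706. Fail to reject H₀. No evidence of dependence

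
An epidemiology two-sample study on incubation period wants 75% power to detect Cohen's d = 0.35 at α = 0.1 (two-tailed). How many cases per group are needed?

z_{α/2} = 1.645, z_β = Φ⁻¹(0.75) = 0.674. For small effect (d = 0.35): n per group = 2(z_{α/2} + z_β)²/d² = 2(1.645 + 0.674)²/0.35² = 87.8 → 88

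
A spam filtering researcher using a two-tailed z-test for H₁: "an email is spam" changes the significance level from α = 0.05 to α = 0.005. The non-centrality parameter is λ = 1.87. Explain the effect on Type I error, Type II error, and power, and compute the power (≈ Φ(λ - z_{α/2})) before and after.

Decreasing α from 0.05 to 0.005:
• Type I error rate decreases (α is the Type I rate by definition).
• Critical value moves from z_{α/2} = 1.96 to 2.807, so power = Φ(λ - z_{α/2}) goes from Φ(1.87 - 1.96) = 0.464 to Φ(1.87 - 2.807) = 0.174.
• Type II error rate β = 1 - power therefore increases (0.536 → 0.826).
Appropriate when false positives are costly — here, a legitimate email is sent to the spam folder and the user misses it.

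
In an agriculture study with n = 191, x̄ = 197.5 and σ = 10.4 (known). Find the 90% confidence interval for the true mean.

CI = x̄ ± z*(σ/√n) = 197.5 ± 1.645(10.4/√191) = 197.5 ± 1.24 = (196.26, 198.74)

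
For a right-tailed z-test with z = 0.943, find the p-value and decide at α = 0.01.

p = P(Z > 0.943) = 1 - Φ(0.943) ≈ 0.1728. Since p ≥ 0.01, fail to reject H₀ (not significant) at α = 0.01.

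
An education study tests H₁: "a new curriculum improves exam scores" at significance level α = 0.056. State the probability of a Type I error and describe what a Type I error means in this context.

P(Type I error) = α = 0.056. A Type I error is rejecting H₀ when H₀ is actually true (false positive) — here, concluding that a new curriculum improves exam scores when in fact this is not the case. Consequence: adopting a curriculum that gives no real benefit — disruption for nothing.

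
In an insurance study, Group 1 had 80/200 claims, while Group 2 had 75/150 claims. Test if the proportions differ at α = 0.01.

p̂₁ = 0.4, p̂₂ = 0.5, pooled p̂ = 0.443. z = -1.864. Critical: ±2.576. Fail to reject H₀.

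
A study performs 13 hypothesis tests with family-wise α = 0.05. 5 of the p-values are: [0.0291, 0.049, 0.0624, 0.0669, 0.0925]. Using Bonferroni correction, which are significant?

Bonferroni α = 0.05/13 = 0.00385. None of the given p-values are significant.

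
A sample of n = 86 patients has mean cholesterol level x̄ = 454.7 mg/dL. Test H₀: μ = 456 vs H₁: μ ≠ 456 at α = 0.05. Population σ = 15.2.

z = (x̄ - μ₀)/(σ/√n) = (454.7 - 456)/(15.2/√86) = -0.793. Critical value: ±1.96. Since |-0.793| ≤ 1.96, Fail to reject H₀.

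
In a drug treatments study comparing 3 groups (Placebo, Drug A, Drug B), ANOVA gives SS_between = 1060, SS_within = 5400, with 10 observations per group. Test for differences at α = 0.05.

df_between = 2, df_within = 27. F = MS_between/MS_within = 530.0/200.0 = 2.65. F_crit ≈ 3.354. Fail to reject H₀.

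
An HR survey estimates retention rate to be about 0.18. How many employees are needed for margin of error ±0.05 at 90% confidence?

n = z²p(1-p)/E² = 1.645²×0.18×0.82/0.05² = 159.8 → n = 160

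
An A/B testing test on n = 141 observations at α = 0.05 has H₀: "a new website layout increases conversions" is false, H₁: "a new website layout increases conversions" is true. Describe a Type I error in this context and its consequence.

Type I error: rejecting H₀ when it is true — concluding that a new website layout increases conversions when in fact it is not. Consequence: rolling out a layout that doesn't actually help — wasted engineering effort.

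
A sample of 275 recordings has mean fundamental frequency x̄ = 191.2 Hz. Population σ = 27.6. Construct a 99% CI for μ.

CI = x̄ ± z*(σ/√n) = 191.2 ± 2.576(27.6/√275) = 191.2 ± 4.29 = (186.91, 195.49)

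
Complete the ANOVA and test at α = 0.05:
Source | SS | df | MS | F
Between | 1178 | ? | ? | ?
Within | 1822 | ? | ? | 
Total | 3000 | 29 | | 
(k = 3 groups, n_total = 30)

df_between = 2, df_within = 27. MS_between = 589.0, MS_within = 67.48. F = 8.728, F_crit ≈ 3.354. Reject H₀.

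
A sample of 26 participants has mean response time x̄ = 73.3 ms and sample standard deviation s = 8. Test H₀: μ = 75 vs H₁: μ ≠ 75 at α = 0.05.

t = (x̄ - μ₀)/(s/√n) = (73.3 - 75)/(8/√26) = -1.084. df = 25, critical t = ±2.06. Fail to reject H₀.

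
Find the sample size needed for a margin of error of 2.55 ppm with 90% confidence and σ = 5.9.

n = (z*σ/E)² = (1.645×5.9/2.55)² = 14.5 → n = 15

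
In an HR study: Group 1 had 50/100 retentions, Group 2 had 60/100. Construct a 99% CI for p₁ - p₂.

p̂₁ = 0.5, p̂₂ = 0.6. Difference = -0.1. CI = (-0.28, 0.08)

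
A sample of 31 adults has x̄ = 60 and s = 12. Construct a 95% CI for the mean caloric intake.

CI = x̄ ± t*(s/√n) = 60 ± 2.042(12/√31) = (55.6, 64.4)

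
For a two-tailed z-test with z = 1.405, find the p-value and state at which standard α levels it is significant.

p = 2·P(Z > |1.405|) = 2·(1 - Φ(1.405)) ≈ 0.16. Not significant at any standard level.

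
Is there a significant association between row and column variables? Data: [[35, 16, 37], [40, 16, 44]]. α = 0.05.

χ² = 0.173. df = 2, critical = 5.991. Fail to reject H₀. No evidence of dependence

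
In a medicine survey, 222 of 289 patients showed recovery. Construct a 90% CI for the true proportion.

p̂ = 0.768. CI = p̂ ± z*√(p̂(1-p̂)/n) = (0.727, 0.809)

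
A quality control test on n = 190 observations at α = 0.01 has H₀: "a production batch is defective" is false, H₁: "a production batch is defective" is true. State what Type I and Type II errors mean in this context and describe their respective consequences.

Type I (false positive): concluding that a production batch is defective when it is not — scrapping a good batch — wasted material and cost for no reason. Type II (false negative): failing to conclude that a production batch is defective when it is — shipping a defective batch — faulty products reach customers. Which is costlier depends on domain priorities and is a judgement call rather than a statistical fact.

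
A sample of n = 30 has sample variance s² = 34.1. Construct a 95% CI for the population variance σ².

df = 29. χ²_{0.025} = 45.722, χ²_{0.975} = 16.047. CI for σ² = ((n-1)s²/χ²_{α/2}, (n-1)s²/χ²_{1-α/2}) = (29·34.1/45.722, 29·34.1/16.047) = (21.63, 61.63)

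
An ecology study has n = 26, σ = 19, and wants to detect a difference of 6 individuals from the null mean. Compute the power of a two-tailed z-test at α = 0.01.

SE = σ/√n = 19/√26 = 3.726. Non-centrality λ = d/SE = 6/3.726 = 1.61. Power ≈ Φ(λ - z_{α/2}) = Φ(1.61 - 2.576) = Φ(-0.966) = 0.167.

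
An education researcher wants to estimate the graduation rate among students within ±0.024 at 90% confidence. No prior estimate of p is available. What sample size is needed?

Conservative approach: use p = 0.5 (maximizes p(1-p) = 0.25). n = z²(0.25)/E² = 1.645²×0.25/0.024² = 1174.5 → n = 1175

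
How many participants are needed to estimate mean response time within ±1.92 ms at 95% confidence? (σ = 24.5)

n = (z*σ/E)² = (1.96×24.5/1.92)² = 625.5 → n = 626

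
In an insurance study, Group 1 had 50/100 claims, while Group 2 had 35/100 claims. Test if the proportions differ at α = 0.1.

p̂₁ = 0.5, p̂₂ = 0.35, pooled p̂ = 0.425. z = 2.146. Critical: ±1.645. Reject H₀.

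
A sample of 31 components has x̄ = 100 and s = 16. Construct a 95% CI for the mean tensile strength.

CI = x̄ ± t*(s/√n) = 100 ± 2.042(16/√31) = (94.13, 105.87)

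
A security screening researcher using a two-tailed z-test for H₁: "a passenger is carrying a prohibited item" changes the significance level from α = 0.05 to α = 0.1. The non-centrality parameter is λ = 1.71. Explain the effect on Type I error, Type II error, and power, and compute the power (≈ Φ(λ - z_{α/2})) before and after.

Increasing α from 0.05 to 0.1:
• Type I error rate increases (α is the Type I rate by definition).
• Critical value moves from z_{α/2} = 1.96 to 1.645, so power = Φ(λ - z_{α/2}) goes from Φ(1.71 - 1.96) = 0.401 to Φ(1.71 - 1.645) = 0.526.
• Type II error rate β = 1 - power therefore decreases (0.599 → 0.474).
Appropriate when false negatives are costly — here, letting a prohibited item through — security breach.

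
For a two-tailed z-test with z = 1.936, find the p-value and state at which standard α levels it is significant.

p = 2·P(Z > |1.936|) = 2·(1 - Φ(1.936)) ≈ 0.0529. Significant at α = 0.1.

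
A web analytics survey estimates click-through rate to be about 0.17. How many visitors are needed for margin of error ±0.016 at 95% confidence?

n = z²p(1-p)/E² = 1.96²×0.17×0.83/0.016² = 2117.4 → n = 2118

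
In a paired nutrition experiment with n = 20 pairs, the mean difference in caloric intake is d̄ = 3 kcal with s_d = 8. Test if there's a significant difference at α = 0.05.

t = d̄/(s_d/√n) = 3/(8/√20) = 1.677. df = 19, critical t = ±2.093. Fail to reject H₀.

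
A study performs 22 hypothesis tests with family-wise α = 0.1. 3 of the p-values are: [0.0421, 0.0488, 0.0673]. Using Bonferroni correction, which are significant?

Bonferroni α = 0.1/22 = 0.00455. None of the given p-values are significant.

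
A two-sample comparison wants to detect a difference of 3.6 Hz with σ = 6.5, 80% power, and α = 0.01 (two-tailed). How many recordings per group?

n per group = 2(z_α/2 + z_β)²σ²/d² = 2×(2.576 + 0.84)²×6.5²/3.6² = 76.1 → n = 77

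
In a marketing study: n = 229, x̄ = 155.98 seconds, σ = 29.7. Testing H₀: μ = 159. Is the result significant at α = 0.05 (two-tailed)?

z = (155.98 - 159)/(29.7/√229) = -1.539. Since |z| ≤ 1.96, not significant at α = 0.05.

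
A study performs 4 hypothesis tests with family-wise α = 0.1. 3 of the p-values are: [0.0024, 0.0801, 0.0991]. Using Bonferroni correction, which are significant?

Bonferroni α = 0.1/4 = 0.025. Significant p-values: [0.0024]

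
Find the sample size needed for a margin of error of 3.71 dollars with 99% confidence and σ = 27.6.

n = (z*σ/E)² = (2.576×27.6/3.71)² = 367.3 → n = 368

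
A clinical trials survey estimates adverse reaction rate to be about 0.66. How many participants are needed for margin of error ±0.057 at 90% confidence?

n = z²p(1-p)/E² = 1.645²×0.66×0.34/0.057² = 186.9 → n = 187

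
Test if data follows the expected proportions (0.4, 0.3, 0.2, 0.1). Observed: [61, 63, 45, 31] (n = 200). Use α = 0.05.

Expected: [80.0, 60.0, 40.0, 20.0]. χ² = 11.338. df = 3, critical = 7.815. Reject H₀.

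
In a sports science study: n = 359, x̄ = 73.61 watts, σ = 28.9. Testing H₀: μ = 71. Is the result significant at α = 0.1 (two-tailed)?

z = (73.61 - 71)/(28.9/√359) = 1.711. Since |z| > 1.645, significant at α = 0.1.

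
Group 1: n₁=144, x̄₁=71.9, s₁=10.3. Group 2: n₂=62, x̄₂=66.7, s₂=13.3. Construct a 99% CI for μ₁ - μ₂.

Difference = 5.2. SE = √(10.3²/144 + 13.3²/62) = 1.895. CI = (0.32, 10.08)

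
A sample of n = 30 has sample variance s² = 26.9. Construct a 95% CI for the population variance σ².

df = 29. χ²_{0.025} = 45.722, χ²_{0.975} = 16.047. CI for σ² = ((n-1)s²/χ²_{α/2}, (n-1)s²/χ²_{1-α/2}) = (29·26.9/45.722, 29·26.9/16.047) = (17.06, 48.61)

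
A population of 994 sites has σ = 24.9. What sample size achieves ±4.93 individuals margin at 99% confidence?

Without FPC: n₀ = (2.576×24.9/4.93)² = 169.276. With FPC: n = n₀N/(n₀+N-1) = 144.8 → n = 145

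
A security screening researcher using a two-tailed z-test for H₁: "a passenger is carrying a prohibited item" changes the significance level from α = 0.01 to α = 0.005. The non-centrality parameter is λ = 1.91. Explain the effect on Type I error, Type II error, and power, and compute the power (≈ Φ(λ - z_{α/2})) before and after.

Decreasing α from 0.01 to 0.005:
• Type I error rate decreases (α is the Type I rate by definition).
• Critical value moves from z_{α/2} = 2.576 to 2.807, so power = Φ(λ - z_{α/2}) goes from Φ(1.91 - 2.576) = 0.253 to Φ(1.91 - 2.807) = 0.185.
• Type II error rate β = 1 - power therefore increases (0.747 → 0.815).
Appropriate when false positives are costly — here, detaining an innocent passenger — delay and inconvenience.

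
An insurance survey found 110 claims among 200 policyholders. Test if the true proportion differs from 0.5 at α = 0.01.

p̂ = 0.55, p₀ = 0.5. z = (p̂ - p₀)/√(p₀(1-p₀)/n) = 1.414. Critical: ±2.576. Fail to reject H₀.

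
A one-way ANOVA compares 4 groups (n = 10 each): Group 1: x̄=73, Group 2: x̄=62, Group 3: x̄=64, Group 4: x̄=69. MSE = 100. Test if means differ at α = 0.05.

Grand mean = 67.0. SS_between = 740.0, MS_between = 246.67. F = 2.467, F_crit ≈ 2.866. Fail to reject H₀.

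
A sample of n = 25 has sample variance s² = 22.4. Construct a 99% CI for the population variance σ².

df = 24. χ²_{0.005} = 45.559, χ²_{0.995} = 9.886. CI for σ² = ((n-1)s²/χ²_{α/2}, (n-1)s²/χ²_{1-α/2}) = (24·22.4/45.559, 24·22.4/9.886) = (11.8, 54.38)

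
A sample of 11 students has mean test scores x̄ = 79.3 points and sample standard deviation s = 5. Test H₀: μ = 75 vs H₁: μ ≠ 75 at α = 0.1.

t = (x̄ - μ₀)/(s/√n) = (79.3 - 75)/(5/√11) = 2.852. df = 10, critical t = ±1.812. Reject H₀.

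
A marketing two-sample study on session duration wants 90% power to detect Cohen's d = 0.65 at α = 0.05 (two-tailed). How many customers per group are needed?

z_{α/2} = 1.96, z_β = Φ⁻¹(0.9) = 1.282. For medium effect (d = 0.65): n per group = 2(z_{α/2} + z_β)²/d² = 2(1.96 + 1.282)²/0.65² = 49.8 → 50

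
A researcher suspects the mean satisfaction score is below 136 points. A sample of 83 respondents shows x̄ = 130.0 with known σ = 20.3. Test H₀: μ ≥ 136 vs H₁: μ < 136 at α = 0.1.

z = -2.693. Critical value: -1.28. Reject H₀.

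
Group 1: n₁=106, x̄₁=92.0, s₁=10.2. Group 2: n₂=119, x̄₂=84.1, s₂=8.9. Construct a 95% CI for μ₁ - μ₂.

Difference = 7.9. SE = √(10.2²/106 + 8.9²/119) = 1.283. CI = (5.38, 10.42)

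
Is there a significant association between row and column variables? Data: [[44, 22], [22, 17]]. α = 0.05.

χ² = 1.105. df = 1, critical = 3.841. Fail to reject H₀. No evidence of dependence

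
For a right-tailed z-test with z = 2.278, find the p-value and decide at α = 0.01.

p = P(Z > 2.278) = 1 - Φ(2.278) ≈ 0.0114. Since p ≥ 0.01, fail to reject H₀ (not significant) at α = 0.01.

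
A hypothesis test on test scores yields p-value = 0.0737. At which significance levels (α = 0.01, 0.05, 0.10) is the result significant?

p = 0.0737. Significant at: α = 0.1.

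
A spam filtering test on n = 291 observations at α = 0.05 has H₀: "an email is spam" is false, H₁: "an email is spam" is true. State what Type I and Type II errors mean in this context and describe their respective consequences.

Type I (false positive): concluding that an email is spam when it is not — a legitimate email is sent to the spam folder and the user misses it. Type II (false negative): failing to conclude that an email is spam when it is — a spam email lands in the inbox. Which is costlier depends on domain priorities and is a judgement call rather than a statistical fact.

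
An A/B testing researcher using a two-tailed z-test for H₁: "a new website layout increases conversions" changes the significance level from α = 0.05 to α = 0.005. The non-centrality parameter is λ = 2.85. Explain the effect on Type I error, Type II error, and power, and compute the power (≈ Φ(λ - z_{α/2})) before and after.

Decreasing α from 0.05 to 0.005:
• Type I error rate decreases (α is the Type I rate by definition).
• Critical value moves from z_{α/2} = 1.96 to 2.807, so power = Φ(λ - z_{α/2}) goes from Φ(2.85 - 1.96) = 0.813 to Φ(2.85 - 2.807) = 0.517.
• Type II error rate β = 1 - power therefore increases (0.187 → 0.483).
Appropriate when false positives are costly — here, rolling out a layout that doesn't actually help — wasted engineering effort.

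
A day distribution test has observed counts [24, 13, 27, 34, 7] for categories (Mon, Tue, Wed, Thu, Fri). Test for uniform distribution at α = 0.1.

Expected = 21 each. χ² = Σ(O-E)²/E = 22.571. df = 4, critical value = 7.779. Reject H₀.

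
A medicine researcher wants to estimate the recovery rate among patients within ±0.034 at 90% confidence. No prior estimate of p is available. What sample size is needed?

Conservative approach: use p = 0.5 (maximizes p(1-p) = 0.25). n = z²(0.25)/E² = 1.645²×0.25/0.034² = 585.2 → n = 586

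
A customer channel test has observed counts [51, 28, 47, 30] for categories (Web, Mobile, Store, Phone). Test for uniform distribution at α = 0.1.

Expected = 39 each. χ² = Σ(O-E)²/E = 10.513. df = 3, critical value = 6.251. Reject H₀.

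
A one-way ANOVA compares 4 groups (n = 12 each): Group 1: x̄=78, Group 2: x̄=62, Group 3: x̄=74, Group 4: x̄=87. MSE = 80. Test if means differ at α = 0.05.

Grand mean = 75.25. SS_between = 3873.0, MS_between = 1291.0. F = 16.137, F_crit ≈ 2.816. Reject H₀.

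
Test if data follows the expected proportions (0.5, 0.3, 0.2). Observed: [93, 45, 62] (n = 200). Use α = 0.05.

Expected: [100.0, 60.0, 40.0]. χ² = 16.34. df = 2, critical = 5.991. Reject H₀.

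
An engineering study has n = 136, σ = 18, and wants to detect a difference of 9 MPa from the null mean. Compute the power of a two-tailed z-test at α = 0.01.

SE = σ/√n = 18/√136 = 1.543. Non-centrality λ = d/SE = 9/1.543 = 5.831. Power ≈ Φ(λ - z_{α/2}) = Φ(5.831 - 2.576) = Φ(3.255) = 0.999.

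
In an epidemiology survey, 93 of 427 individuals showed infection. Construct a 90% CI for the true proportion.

p̂ = 0.218. CI = p̂ ± z*√(p̂(1-p̂)/n) = (0.185, 0.251)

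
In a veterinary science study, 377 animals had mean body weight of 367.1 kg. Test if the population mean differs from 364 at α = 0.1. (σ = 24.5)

z = (x̄ - μ₀)/(σ/√n) = (367.1 - 364)/(24.5/√377) = 2.457. Critical value: ±1.645. Since |2.457| > 1.645, Reject H₀.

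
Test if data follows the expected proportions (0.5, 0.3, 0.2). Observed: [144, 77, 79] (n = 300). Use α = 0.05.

Expected: [150.0, 90.0, 60.0]. χ² = 8.134. df = 2, critical = 5.991. Reject H₀.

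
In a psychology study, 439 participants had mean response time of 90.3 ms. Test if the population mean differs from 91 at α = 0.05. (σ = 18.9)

z = (x̄ - μ₀)/(σ/√n) = (90.3 - 91)/(18.9/√439) = -0.776. Critical value: ±1.96. Since |-0.776| ≤ 1.96, Fail to reject H₀.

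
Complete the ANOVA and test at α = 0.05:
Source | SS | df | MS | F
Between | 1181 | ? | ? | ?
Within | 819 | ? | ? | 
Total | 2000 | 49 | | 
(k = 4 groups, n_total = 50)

df_between = 3, df_within = 46. MS_between = 393.67, MS_within = 17.8. F = 22.111, F_crit ≈ 2.807. Reject H₀.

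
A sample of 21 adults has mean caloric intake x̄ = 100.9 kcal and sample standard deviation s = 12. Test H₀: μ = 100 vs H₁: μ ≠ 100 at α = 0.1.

t = (x̄ - μ₀)/(s/√n) = (100.9 - 100)/(12/√21) = 0.344. df = 20, critical t = ±1.725. Fail to reject H₀.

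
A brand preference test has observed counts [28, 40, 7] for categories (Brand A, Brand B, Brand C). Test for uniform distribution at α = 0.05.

Expected = 25 each. χ² = Σ(O-E)²/E = 22.32. df = 2, critical value = 5.991. Reject H₀.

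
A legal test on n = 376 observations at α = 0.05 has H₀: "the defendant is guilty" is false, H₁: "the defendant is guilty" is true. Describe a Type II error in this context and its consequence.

Type II error: failing to reject H₀ when it is false — concluding that the defendant is guilty is not supported when in fact it is. Consequence: acquitting a guilty person.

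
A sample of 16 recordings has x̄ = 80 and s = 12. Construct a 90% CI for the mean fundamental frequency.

CI = x̄ ± t*(s/√n) = 80 ± 1.753(12/√16) = (74.74, 85.26)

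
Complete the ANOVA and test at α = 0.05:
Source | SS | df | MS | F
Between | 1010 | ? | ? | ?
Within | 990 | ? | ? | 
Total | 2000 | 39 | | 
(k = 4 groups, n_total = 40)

df_between = 3, df_within = 36. MS_between = 336.67, MS_within = 27.5. F = 12.242, F_crit ≈ 2.866. Reject H₀.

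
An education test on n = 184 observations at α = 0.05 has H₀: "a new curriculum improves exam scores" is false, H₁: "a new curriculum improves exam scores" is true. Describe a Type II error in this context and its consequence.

Type II error: failing to reject H₀ when it is false — concluding that a new curriculum improves exam scores is not supported when in fact it is. Consequence: keeping the old curriculum when the new one would have helped students.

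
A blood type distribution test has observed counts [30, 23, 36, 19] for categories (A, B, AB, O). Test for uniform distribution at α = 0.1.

Expected = 27 each. χ² = Σ(O-E)²/E = 6.296. df = 3, critical value = 6.251. Reject H₀.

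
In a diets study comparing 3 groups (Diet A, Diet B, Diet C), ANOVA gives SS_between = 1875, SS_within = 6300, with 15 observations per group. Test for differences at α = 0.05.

df_between = 2, df_within = 42. F = MS_between/MS_within = 937.5/150.0 = 6.25. F_crit ≈ 3.22. Reject H₀. At least one mean differs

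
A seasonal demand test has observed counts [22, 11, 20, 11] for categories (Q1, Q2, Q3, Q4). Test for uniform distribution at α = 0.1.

Expected = 16 each. χ² = Σ(O-E)²/E = 6.375. df = 3, critical value = 6.251. Reject H₀.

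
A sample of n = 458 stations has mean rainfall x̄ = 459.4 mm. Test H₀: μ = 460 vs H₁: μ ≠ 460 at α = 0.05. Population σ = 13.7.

z = (x̄ - μ₀)/(σ/√n) = (459.4 - 460)/(13.7/√458) = -0.937. Critical value: ±1.96. Since |-0.937| ≤ 1.96, Fail to reject H₀.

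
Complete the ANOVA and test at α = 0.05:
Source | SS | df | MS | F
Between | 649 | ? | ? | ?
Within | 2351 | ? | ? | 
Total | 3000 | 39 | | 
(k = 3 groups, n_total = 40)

df_between = 2, df_within = 37. MS_between = 324.5, MS_within = 63.54. F = 5.107, F_crit ≈ 3.252. Reject H₀.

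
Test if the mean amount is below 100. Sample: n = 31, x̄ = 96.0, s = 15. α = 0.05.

t = (96.0 - 100)/(15/√31) = -1.485, df = 30. Critical t = -1.697. Fail to reject H₀.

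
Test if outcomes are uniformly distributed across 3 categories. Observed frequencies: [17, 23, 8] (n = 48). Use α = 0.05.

Expected = 16 each. χ² = Σ(O-E)²/E = 7.125. df = 2, critical value = 5.991. Reject H₀.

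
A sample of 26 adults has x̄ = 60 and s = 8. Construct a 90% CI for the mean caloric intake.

CI = x̄ ± t*(s/√n) = 60 ± 1.708(8/√26) = (57.32, 62.68)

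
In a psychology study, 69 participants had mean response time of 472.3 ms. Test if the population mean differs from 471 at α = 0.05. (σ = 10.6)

z = (x̄ - μ₀)/(σ/√n) = (472.3 - 471)/(10.6/√69) = 1.019. Critical value: ±1.96. Since |1.019| ≤ 1.96, Fail to reject H₀.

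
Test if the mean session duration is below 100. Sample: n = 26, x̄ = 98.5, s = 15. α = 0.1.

t = (98.5 - 100)/(15/√26) = -0.51, df = 25. Critical t = -1.316. Fail to reject H₀.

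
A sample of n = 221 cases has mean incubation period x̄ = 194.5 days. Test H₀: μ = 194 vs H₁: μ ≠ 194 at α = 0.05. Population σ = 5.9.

z = (x̄ - μ₀)/(σ/√n) = (194.5 - 194)/(5.9/√221) = 1.26. Critical value: ±1.96. Since |1.26| ≤ 1.96, Fail to reject H₀.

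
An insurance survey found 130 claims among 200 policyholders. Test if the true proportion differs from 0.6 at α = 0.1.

p̂ = 0.65, p₀ = 0.6. z = (p̂ - p₀)/√(p₀(1-p₀)/n) = 1.443. Critical: ±1.645. Fail to reject H₀.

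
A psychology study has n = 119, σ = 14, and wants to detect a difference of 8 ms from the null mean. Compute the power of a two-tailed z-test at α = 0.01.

SE = σ/√n = 14/√119 = 1.283. Non-centrality λ = d/SE = 8/1.283 = 6.234. Power ≈ Φ(λ - z_{α/2}) = Φ(6.234 - 2.576) = Φ(3.658) = 1.0.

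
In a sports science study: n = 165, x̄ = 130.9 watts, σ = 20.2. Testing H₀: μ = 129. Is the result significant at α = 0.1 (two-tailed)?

z = (130.9 - 129)/(20.2/√165) = 1.208. Since |z| ≤ 1.645, not significant at α = 0.1.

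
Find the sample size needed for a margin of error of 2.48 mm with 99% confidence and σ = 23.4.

n = (z*σ/E)² = (2.576×23.4/2.48)² = 590.8 → n = 591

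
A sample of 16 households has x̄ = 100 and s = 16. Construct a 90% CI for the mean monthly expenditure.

CI = x̄ ± t*(s/√n) = 100 ± 1.753(16/√16) = (92.99, 107.01)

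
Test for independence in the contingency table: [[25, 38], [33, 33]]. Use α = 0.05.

χ² = 1.387. df = 1, critical = 3.841. Fail to reject H₀. No evidence of dependence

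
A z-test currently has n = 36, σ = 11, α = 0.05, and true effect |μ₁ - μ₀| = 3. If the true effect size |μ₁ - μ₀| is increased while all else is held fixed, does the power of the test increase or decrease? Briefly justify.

Power increases: a larger true effect increases the non-centrality λ = |μ₁ - μ₀|/(σ/√n).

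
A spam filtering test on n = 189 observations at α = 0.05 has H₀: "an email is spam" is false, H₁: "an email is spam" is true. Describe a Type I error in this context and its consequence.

Type I error: rejecting H₀ when it is true — concluding that an email is spam when in fact it is not. Consequence: a legitimate email is sent to the spam folder and the user misses it.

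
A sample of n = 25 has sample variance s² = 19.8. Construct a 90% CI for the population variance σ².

df = 24. χ²_{0.05} = 36.415, χ²_{0.95} = 13.848. CI for σ² = ((n-1)s²/χ²_{α/2}, (n-1)s²/χ²_{1-α/2}) = (24·19.8/36.415, 24·19.8/13.848) = (13.05, 34.32)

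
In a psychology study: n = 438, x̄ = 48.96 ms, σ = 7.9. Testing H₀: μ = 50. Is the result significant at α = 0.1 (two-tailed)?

z = (48.96 - 50)/(7.9/√438) = -2.755. Since |z| > 1.645, significant at α = 0.1.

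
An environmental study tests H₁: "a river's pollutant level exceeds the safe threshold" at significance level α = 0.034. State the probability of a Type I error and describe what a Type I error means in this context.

P(Type I error) = α = 0.034. A Type I error is rejecting H₀ when H₀ is actually true (false positive) — here, concluding that a river's pollutant level exceeds the safe threshold when in fact this is not the case. Consequence: shutting down a compliant factory unnecessarily.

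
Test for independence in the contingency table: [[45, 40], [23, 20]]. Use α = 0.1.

χ² = 0.003. df = 1, critical = 2.706. Fail to reject H₀. No evidence of dependence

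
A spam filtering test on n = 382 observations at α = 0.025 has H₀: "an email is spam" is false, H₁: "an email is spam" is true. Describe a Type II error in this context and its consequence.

Type II error: failing to reject H₀ when it is false — concluding that an email is spam is not supported when in fact it is. Consequence: a spam email lands in the inbox.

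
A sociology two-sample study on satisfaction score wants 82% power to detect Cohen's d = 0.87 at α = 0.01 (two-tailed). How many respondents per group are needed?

z_{α/2} = 2.576, z_β = Φ⁻¹(0.82) = 0.915. For large effect (d = 0.87): n per group = 2(z_{α/2} + z_β)²/d² = 2(2.576 + 0.915)²/0.87² = 32.2 → 33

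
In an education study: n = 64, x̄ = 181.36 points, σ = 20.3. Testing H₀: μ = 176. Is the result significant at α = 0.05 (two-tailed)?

z = (181.36 - 176)/(20.3/√64) = 2.112. Since |z| > 1.96, significant at α = 0.05.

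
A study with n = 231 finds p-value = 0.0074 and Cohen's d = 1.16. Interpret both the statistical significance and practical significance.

Statistically significant (p = 0.0074 < 0.05). Cohen's d = 1.16 indicates a large effect size. Both statistical and practical significance should be considered.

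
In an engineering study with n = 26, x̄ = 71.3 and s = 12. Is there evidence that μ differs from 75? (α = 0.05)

t = (x̄ - μ₀)/(s/√n) = (71.3 - 75)/(12/√26) = -1.572. df = 25, critical t = ±2.06. Fail to reject H₀.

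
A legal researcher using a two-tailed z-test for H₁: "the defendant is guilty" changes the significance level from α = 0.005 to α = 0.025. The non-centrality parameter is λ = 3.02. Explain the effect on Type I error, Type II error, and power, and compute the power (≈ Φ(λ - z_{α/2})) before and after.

Increasing α from 0.005 to 0.025:
• Type I error rate increases (α is the Type I rate by definition).
• Critical value moves from z_{α/2} = 2.807 to 2.241, so power = Φ(λ - z_{α/2}) goes from Φ(3.02 - 2.807) = 0.584 to Φ(3.02 - 2.241) = 0.782.
• Type II error rate β = 1 - power therefore decreases (0.416 → 0.218).
Appropriate when false negatives are costly — here, acquitting a guilty person.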